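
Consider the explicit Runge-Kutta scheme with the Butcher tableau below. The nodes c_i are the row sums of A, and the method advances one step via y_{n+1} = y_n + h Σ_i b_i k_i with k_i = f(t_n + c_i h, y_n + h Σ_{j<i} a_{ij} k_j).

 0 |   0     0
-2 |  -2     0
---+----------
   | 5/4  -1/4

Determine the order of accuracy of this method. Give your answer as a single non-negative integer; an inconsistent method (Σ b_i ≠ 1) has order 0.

b = (5/4, -1/4)
c = (0, -2)
Σ b_i: 5/4·1 + (-1/4)·1 = 1 ✓
b·c: (-1/4)·(-2) = 1/2 ✓; 2 stages ⇒ order 2.

2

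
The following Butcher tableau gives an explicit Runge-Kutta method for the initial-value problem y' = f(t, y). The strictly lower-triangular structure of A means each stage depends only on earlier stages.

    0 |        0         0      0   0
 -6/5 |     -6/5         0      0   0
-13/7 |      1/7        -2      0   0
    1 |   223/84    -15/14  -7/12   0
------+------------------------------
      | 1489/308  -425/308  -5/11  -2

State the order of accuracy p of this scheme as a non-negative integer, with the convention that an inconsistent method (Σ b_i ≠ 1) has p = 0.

2

b = (1489/308, -425/308, -5/11, -2)
c = (0, -6/5, -13/7, 1)
Ac = (0, 0, 12/5, 199/84)
Σ b_i: 1489/308·1 + (-425/308)·1 + (-5/11)·1 + (-2)·1 = 1 ✓
b·c: (-425/308)·(-6/5) + (-5/11)·(-13/7) + (-2)·1 = 1/2 ✓
b·c²: (-425/308)·36/25 + (-5/11)·169/49 + (-2)·1 = -2994/539 ≠ 1/3 ⇒ order 2.
b·Ac: (-5/11)·12/5 + (-2)·199/84 = -2693/462 ≠ 1/6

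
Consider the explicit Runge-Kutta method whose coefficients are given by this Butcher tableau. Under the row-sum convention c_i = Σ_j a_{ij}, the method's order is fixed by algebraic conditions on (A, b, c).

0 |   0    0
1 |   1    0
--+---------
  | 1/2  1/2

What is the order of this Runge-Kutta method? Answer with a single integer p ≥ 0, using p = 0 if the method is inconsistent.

b = (1/2, 1/2)
c = (0, 1)
Σ b_i: 1/2·1 + 1/2·1 = 1 ✓
b·c: 1/2·1 = 1/2 ✓; 2 stages ⇒ order 2.

2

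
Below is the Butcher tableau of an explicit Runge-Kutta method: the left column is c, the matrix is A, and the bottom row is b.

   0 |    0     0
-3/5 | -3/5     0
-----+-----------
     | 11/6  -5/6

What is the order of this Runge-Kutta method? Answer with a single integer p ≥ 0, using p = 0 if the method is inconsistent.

b = (11/6, -5/6)
c = (0, -3/5)
Σ b_i: 11/6·1 + (-5/6)·1 = 1 ✓
b·c: (-5/6)·(-3/5) = 1/2 ✓; 2 stages ⇒ order 2.

2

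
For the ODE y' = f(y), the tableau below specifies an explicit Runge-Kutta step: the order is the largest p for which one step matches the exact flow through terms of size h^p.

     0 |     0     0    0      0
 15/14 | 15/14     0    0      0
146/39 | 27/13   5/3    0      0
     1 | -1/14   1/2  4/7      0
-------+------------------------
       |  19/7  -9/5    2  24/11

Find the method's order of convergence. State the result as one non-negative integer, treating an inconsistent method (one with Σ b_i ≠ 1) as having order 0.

0

b = (19/7, -9/5, 2, 24/11)
c = (0, 15/14, 146/39, 1)
Ac = (0, 0, 25/14, 2921/1092)
Σ b_i: 19/7·1 + (-9/5)·1 + 2·1 + 24/11·1 = 1962/385 ≠ 1 ⇒ order 0.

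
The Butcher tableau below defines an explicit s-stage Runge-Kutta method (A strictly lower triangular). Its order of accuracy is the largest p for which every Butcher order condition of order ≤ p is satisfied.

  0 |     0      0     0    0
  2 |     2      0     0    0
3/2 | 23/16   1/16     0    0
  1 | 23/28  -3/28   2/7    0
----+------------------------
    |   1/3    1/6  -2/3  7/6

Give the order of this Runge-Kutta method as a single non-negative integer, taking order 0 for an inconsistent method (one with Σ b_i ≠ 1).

b = (1/3, 1/6, -2/3, 7/6)
c = (0, 2, 3/2, 1)
Ac = (0, 0, 1/8, 3/14)
Σ b_i: 1/3·1 + 1/6·1 + (-2/3)·1 + 7/6·1 = 1 ✓
b·c: 1/6·2 + (-2/3)·3/2 + 7/6·1 = 1/2 ✓
b·c²: 1/6·4 + (-2/3)·9/4 + 7/6·1 = 1/3 ✓
b·Ac: (-2/3)·1/8 + 7/6·3/14 = 1/6 ✓
b·c³: 1/6·8 + (-2/3)·27/8 + 7/6·1 = 1/4 ✓
b·(c∘Ac): (-2/3)·3/16 + 7/6·3/14 = 1/8 ✓
b·Ac²: (-2/3)·1/4 + 7/6·3/14 = 1/12 ✓
b·A²c: 7/6·1/28 = 1/24 ✓; 4 stages ⇒ order 4.

4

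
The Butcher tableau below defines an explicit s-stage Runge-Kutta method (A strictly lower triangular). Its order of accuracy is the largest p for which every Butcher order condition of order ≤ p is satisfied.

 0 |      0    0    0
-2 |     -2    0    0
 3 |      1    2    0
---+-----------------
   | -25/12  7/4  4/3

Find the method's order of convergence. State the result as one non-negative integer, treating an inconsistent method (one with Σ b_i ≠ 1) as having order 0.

b = (-25/12, 7/4, 4/3)
c = (0, -2, 3)
Ac = (0, 0, -4)
Σ b_i: (-25/12)·1 + 7/4·1 + 4/3·1 = 1 ✓
b·c: 7/4·(-2) + 4/3·3 = 1/2 ✓
b·c²: 7/4·4 + 4/3·9 = 19 ≠ 1/3 ⇒ order 2.
b·Ac: 4/3·(-4) = -16/3 ≠ 1/6

2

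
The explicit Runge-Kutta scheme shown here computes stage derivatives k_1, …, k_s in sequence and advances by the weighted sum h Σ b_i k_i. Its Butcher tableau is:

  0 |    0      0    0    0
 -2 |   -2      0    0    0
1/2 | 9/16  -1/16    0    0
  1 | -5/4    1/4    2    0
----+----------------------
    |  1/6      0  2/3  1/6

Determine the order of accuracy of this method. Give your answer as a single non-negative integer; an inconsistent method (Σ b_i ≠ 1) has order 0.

4

b = (1/6, 0, 2/3, 1/6)
c = (0, -2, 1/2, 1)
Ac = (0, 0, 1/8, 1/2)
Σ b_i: 1/6·1 + 2/3·1 + 1/6·1 = 1 ✓
b·c: 2/3·1/2 + 1/6·1 = 1/2 ✓
b·c²: 2/3·1/4 + 1/6·1 = 1/3 ✓
b·Ac: 2/3·1/8 + 1/6·1/2 = 1/6 ✓
b·c³: 2/3·1/8 + 1/6·1 = 1/4 ✓
b·(c∘Ac): 2/3·1/16 + 1/6·1/2 = 1/8 ✓
b·Ac²: 2/3·(-1/4) + 1/6·3/2 = 1/12 ✓
b·A²c: 1/6·1/4 = 1/24 ✓; 4 stages ⇒ order 4.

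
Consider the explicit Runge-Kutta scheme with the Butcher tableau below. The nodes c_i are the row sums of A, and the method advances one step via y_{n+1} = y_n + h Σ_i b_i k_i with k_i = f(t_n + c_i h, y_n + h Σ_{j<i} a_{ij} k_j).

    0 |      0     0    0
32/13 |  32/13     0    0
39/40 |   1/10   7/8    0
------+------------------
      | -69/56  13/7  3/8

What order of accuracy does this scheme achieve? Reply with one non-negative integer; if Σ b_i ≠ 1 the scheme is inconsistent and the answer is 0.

b = (-69/56, 13/7, 3/8)
c = (0, 32/13, 39/40)
Ac = (0, 0, 28/13)
Σ b_i: (-69/56)·1 + 13/7·1 + 3/8·1 = 1 ✓
b·c: 13/7·32/13 + 3/8·39/40 = 11059/2240 ≠ 1/2 ⇒ order 1.

1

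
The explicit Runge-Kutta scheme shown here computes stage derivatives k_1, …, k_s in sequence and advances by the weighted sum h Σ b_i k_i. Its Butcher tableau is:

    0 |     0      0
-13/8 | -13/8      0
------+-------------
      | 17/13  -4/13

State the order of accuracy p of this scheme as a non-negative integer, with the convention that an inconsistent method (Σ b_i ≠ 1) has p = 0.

b = (17/13, -4/13)
c = (0, -13/8)
Σ b_i: 17/13·1 + (-4/13)·1 = 1 ✓
b·c: (-4/13)·(-13/8) = 1/2 ✓; 2 stages ⇒ order 2.

2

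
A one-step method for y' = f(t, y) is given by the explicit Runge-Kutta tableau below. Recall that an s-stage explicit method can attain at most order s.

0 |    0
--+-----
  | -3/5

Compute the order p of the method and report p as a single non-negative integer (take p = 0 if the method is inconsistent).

0

b = (-3/5)
c = (0)
Σ b_i: (-3/5)·1 = -3/5 ≠ 1 ⇒ order 0.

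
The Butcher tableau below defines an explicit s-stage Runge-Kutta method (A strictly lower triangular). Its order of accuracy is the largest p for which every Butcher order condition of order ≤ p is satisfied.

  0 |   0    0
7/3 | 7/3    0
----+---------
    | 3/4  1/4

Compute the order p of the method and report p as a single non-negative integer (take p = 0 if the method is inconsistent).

b = (3/4, 1/4)
c = (0, 7/3)
Σ b_i: 3/4·1 + 1/4·1 = 1 ✓
b·c: 1/4·7/3 = 7/12 ≠ 1/2 ⇒ order 1.

1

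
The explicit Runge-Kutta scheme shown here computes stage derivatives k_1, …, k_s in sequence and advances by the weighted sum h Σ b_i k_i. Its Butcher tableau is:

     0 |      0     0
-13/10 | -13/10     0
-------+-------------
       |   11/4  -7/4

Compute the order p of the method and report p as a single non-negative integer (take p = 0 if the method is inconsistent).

1

b = (11/4, -7/4)
c = (0, -13/10)
Σ b_i: 11/4·1 + (-7/4)·1 = 1 ✓
b·c: (-7/4)·(-13/10) = 91/40 ≠ 1/2 ⇒ order 1.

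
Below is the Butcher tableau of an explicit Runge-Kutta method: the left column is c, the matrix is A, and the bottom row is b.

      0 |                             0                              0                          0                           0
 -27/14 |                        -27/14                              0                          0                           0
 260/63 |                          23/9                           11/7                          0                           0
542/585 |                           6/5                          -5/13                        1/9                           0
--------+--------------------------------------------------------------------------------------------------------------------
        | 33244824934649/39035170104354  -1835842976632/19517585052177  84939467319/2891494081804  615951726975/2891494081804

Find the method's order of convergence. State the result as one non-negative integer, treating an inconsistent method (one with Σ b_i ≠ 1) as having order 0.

b = (33244824934649/39035170104354, -1835842976632/19517585052177, 84939467319/2891494081804, 615951726975/2891494081804)
c = (0, -27/14, 260/63, 542/585)
Ac = (0, 0, -297/98, 17695/14742)
Σ b_i: 33244824934649/39035170104354·1 + (-1835842976632/19517585052177)·1 + 84939467319/2891494081804·1 + 615951726975/2891494081804·1 = 1 ✓
b·c: (-1835842976632/19517585052177)·(-27/14) + 84939467319/2891494081804·260/63 + 615951726975/2891494081804·542/585 = 1/2 ✓
b·c²: (-1835842976632/19517585052177)·729/196 + 84939467319/2891494081804·67600/3969 + 615951726975/2891494081804·293764/342225 = 1/3 ✓
b·Ac: 84939467319/2891494081804·(-297/98) + 615951726975/2891494081804·17695/14742 = 1/6 ✓
b·c³: (-1835842976632/19517585052177)·(-19683/2744) + 84939467319/2891494081804·17576000/250047 + 615951726975/2891494081804·159220088/200201625 = 25833036638803127/8880501198740535 ≠ 1/4 ⇒ order 3.
b·(c∘Ac): 84939467319/2891494081804·(-4290/343) + 615951726975/2891494081804·959069/862407 = -499263674851135/3825446670226692 ≠ 1/8
b·Ac²: 84939467319/2891494081804·8019/1372 + 615951726975/2891494081804·857995/1857492 = 147602326057657/546492381460956 ≠ 1/12
b·A²c: 615951726975/2891494081804·(-33/98) = -20326406990175/283366420016792 ≠ 1/24

3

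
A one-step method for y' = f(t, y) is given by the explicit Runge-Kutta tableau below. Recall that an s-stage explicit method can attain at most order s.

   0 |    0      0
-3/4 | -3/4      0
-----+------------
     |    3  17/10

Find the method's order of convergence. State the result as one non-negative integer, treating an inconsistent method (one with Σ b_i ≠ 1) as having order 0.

0

b = (3, 17/10)
c = (0, -3/4)
Σ b_i: 3·1 + 17/10·1 = 47/10 ≠ 1 ⇒ order 0.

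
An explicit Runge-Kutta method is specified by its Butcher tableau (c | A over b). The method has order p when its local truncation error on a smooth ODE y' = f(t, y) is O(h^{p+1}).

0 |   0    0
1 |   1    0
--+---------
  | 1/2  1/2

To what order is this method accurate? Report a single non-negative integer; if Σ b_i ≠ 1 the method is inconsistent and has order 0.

2

b = (1/2, 1/2)
c = (0, 1)
Σ b_i: 1/2·1 + 1/2·1 = 1 ✓
b·c: 1/2·1 = 1/2 ✓; 2 stages ⇒ order 2.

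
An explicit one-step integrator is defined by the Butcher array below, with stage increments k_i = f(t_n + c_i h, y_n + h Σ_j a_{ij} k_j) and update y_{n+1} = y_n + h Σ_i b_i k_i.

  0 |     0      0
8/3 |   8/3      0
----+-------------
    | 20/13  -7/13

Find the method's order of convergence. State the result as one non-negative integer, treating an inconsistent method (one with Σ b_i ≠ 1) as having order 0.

b = (20/13, -7/13)
c = (0, 8/3)
Σ b_i: 20/13·1 + (-7/13)·1 = 1 ✓
b·c: (-7/13)·8/3 = -56/39 ≠ 1/2 ⇒ order 1.

1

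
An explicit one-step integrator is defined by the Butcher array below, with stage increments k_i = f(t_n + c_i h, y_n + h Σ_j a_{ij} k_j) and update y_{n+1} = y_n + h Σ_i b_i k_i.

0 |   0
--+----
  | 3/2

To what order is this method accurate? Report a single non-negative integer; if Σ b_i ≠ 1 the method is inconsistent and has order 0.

0

b = (3/2)
c = (0)
Σ b_i: 3/2·1 = 3/2 ≠ 1 ⇒ order 0.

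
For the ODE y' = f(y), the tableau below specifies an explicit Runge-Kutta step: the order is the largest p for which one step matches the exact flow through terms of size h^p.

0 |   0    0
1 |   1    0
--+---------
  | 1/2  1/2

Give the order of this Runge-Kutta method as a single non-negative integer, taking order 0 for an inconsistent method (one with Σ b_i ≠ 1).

2

b = (1/2, 1/2)
c = (0, 1)
Σ b_i: 1/2·1 + 1/2·1 = 1 ✓
b·c: 1/2·1 = 1/2 ✓; 2 stages ⇒ order 2.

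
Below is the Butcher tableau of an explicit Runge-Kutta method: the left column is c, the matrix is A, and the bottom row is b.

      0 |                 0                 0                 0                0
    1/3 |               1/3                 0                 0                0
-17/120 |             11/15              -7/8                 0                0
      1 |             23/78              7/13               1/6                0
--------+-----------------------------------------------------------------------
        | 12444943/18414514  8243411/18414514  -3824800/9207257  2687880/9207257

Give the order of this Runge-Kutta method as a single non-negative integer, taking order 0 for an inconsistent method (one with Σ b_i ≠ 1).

3

b = (12444943/18414514, 8243411/18414514, -3824800/9207257, 2687880/9207257)
c = (0, 1/3, -17/120, 1)
Ac = (0, 0, -7/24, 1459/9360)
Σ b_i: 12444943/18414514·1 + 8243411/18414514·1 + (-3824800/9207257)·1 + 2687880/9207257·1 = 1 ✓
b·c: 8243411/18414514·1/3 + (-3824800/9207257)·(-17/120) + 2687880/9207257·1 = 1/2 ✓
b·c²: 8243411/18414514·1/9 + (-3824800/9207257)·289/14400 + 2687880/9207257·1 = 1/3 ✓
b·Ac: (-3824800/9207257)·(-7/24) + 2687880/9207257·1459/9360 = 1/6 ✓
b·c³: 8243411/18414514·1/27 + (-3824800/9207257)·(-4913/1728000) + 2687880/9207257·1 = 684338477/2209741680 ≠ 1/4 ⇒ order 3.
b·(c∘Ac): (-3824800/9207257)·119/2880 + 2687880/9207257·1459/9360 = 2348438/82865313 ≠ 1/8
b·Ac²: (-3824800/9207257)·(-7/72) + 2687880/9207257·70957/1123200 = 389994911/6629225040 ≠ 1/12
b·A²c: 2687880/9207257·(-7/144) = -783965/55243542 ≠ 1/24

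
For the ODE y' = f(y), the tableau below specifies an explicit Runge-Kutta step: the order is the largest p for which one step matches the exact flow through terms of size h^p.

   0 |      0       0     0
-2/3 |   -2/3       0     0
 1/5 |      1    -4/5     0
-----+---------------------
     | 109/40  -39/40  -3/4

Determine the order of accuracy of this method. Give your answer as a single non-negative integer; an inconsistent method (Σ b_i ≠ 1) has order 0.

b = (109/40, -39/40, -3/4)
c = (0, -2/3, 1/5)
Ac = (0, 0, 8/15)
Σ b_i: 109/40·1 + (-39/40)·1 + (-3/4)·1 = 1 ✓
b·c: (-39/40)·(-2/3) + (-3/4)·1/5 = 1/2 ✓
b·c²: (-39/40)·4/9 + (-3/4)·1/25 = -139/300 ≠ 1/3 ⇒ order 2.
b·Ac: (-3/4)·8/15 = -2/5 ≠ 1/6

2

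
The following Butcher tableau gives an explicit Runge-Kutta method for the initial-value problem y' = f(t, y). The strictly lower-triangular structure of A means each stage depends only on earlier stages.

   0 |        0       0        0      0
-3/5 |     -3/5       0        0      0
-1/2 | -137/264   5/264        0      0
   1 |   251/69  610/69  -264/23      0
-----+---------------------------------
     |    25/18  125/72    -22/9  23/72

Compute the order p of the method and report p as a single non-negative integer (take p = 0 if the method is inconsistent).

4

b = (25/18, 125/72, -22/9, 23/72)
c = (0, -3/5, -1/2, 1)
Ac = (0, 0, -1/88, 10/23)
Σ b_i: 25/18·1 + 125/72·1 + (-22/9)·1 + 23/72·1 = 1 ✓
b·c: 125/72·(-3/5) + (-22/9)·(-1/2) + 23/72·1 = 1/2 ✓
b·c²: 125/72·9/25 + (-22/9)·1/4 + 23/72·1 = 1/3 ✓
b·Ac: (-22/9)·(-1/88) + 23/72·10/23 = 1/6 ✓
b·c³: 125/72·(-27/125) + (-22/9)·(-1/8) + 23/72·1 = 1/4 ✓
b·(c∘Ac): (-22/9)·1/176 + 23/72·10/23 = 1/8 ✓
b·Ac²: (-22/9)·3/440 + 23/72·36/115 = 1/12 ✓
b·A²c: 23/72·3/23 = 1/24 ✓; 4 stages ⇒ order 4.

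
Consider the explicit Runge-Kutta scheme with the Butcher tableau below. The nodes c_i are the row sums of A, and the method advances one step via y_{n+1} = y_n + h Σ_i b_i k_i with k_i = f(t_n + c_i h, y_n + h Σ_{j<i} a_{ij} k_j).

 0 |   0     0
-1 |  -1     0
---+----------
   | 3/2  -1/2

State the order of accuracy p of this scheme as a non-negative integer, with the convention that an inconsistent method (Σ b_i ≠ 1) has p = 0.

2

b = (3/2, -1/2)
c = (0, -1)
Σ b_i: 3/2·1 + (-1/2)·1 = 1 ✓
b·c: (-1/2)·(-1) = 1/2 ✓; 2 stages ⇒ order 2.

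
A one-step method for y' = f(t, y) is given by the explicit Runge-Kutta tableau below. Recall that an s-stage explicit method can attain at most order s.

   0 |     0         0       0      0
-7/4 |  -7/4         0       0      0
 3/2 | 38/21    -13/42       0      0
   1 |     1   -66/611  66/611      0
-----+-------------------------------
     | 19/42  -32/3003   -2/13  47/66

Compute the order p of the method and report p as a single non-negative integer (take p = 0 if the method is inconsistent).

b = (19/42, -32/3003, -2/13, 47/66)
c = (0, -7/4, 3/2, 1)
Ac = (0, 0, 13/24, 33/94)
Σ b_i: 19/42·1 + (-32/3003)·1 + (-2/13)·1 + 47/66·1 = 1 ✓
b·c: (-32/3003)·(-7/4) + (-2/13)·3/2 + 47/66·1 = 1/2 ✓
b·c²: (-32/3003)·49/16 + (-2/13)·9/4 + 47/66·1 = 1/3 ✓
b·Ac: (-2/13)·13/24 + 47/66·33/94 = 1/6 ✓
b·c³: (-32/3003)·(-343/64) + (-2/13)·27/8 + 47/66·1 = 1/4 ✓
b·(c∘Ac): (-2/13)·13/16 + 47/66·33/94 = 1/8 ✓
b·Ac²: (-2/13)·(-91/96) + 47/66·(-33/376) = 1/12 ✓
b·A²c: 47/66·11/188 = 1/24 ✓; 4 stages ⇒ order 4.

4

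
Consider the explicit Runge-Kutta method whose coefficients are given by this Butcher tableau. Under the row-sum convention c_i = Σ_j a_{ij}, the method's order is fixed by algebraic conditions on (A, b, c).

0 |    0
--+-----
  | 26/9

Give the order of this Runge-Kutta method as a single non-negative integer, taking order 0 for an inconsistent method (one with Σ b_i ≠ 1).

b = (26/9)
c = (0)
Σ b_i: 26/9·1 = 26/9 ≠ 1 ⇒ order 0.

0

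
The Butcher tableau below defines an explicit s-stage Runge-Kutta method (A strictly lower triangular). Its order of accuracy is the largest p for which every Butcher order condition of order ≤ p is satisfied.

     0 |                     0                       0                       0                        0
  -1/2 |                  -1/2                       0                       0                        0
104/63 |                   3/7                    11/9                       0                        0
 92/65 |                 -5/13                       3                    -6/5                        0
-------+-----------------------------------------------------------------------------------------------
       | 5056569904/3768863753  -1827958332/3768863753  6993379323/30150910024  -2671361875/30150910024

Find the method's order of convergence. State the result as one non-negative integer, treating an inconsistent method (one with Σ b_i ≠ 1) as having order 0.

3

b = (5056569904/3768863753, -1827958332/3768863753, 6993379323/30150910024, -2671361875/30150910024)
c = (0, -1/2, 104/63, 92/65)
Ac = (0, 0, -11/18, -731/210)
Σ b_i: 5056569904/3768863753·1 + (-1827958332/3768863753)·1 + 6993379323/30150910024·1 + (-2671361875/30150910024)·1 = 1 ✓
b·c: (-1827958332/3768863753)·(-1/2) + 6993379323/30150910024·104/63 + (-2671361875/30150910024)·92/65 = 1/2 ✓
b·c²: (-1827958332/3768863753)·1/4 + 6993379323/30150910024·10816/3969 + (-2671361875/30150910024)·8464/4225 = 1/3 ✓
b·Ac: 6993379323/30150910024·(-11/18) + (-2671361875/30150910024)·(-731/210) = 1/6 ✓
b·c³: (-1827958332/3768863753)·(-1/8) + 6993379323/30150910024·1124864/250047 + (-2671361875/30150910024)·778688/274625 = 2256395474657/2645742354606 ≠ 1/4 ⇒ order 3.
b·(c∘Ac): 6993379323/30150910024·(-572/567) + (-2671361875/30150910024)·(-33626/6825) = 3053223641/15075455012 ≠ 1/8
b·Ac²: 6993379323/30150910024·11/36 + (-2671361875/30150910024)·(-66683/26460) = 838128199061/2849260997268 ≠ 1/12
b·A²c: (-2671361875/30150910024)·11/15 = -5876996125/90452730072 ≠ 1/24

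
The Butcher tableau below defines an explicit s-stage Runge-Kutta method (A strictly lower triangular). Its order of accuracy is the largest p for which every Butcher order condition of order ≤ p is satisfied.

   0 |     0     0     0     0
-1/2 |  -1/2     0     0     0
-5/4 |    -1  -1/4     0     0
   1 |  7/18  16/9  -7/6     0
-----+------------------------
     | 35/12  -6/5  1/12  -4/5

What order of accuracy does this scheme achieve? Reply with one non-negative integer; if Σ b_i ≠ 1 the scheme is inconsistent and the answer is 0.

1

b = (35/12, -6/5, 1/12, -4/5)
c = (0, -1/2, -5/4, 1)
Ac = (0, 0, 1/8, 41/72)
Σ b_i: 35/12·1 + (-6/5)·1 + 1/12·1 + (-4/5)·1 = 1 ✓
b·c: (-6/5)·(-1/2) + 1/12·(-5/4) + (-4/5)·1 = -73/240 ≠ 1/2 ⇒ order 1.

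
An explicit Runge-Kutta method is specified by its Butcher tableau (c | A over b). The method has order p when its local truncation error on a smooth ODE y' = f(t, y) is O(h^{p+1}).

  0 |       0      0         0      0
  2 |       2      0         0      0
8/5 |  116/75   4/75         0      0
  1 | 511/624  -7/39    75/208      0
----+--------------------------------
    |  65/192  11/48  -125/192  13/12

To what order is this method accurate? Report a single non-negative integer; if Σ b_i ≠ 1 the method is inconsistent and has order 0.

4

b = (65/192, 11/48, -125/192, 13/12)
c = (0, 2, 8/5, 1)
Ac = (0, 0, 8/75, 17/78)
Σ b_i: 65/192·1 + 11/48·1 + (-125/192)·1 + 13/12·1 = 1 ✓
b·c: 11/48·2 + (-125/192)·8/5 + 13/12·1 = 1/2 ✓
b·c²: 11/48·4 + (-125/192)·64/25 + 13/12·1 = 1/3 ✓
b·Ac: (-125/192)·8/75 + 13/12·17/78 = 1/6 ✓
b·c³: 11/48·8 + (-125/192)·512/125 + 13/12·1 = 1/4 ✓
b·(c∘Ac): (-125/192)·64/375 + 13/12·17/78 = 1/8 ✓
b·Ac²: (-125/192)·16/75 + 13/12·8/39 = 1/12 ✓
b·A²c: 13/12·1/26 = 1/24 ✓; 4 stages ⇒ order 4.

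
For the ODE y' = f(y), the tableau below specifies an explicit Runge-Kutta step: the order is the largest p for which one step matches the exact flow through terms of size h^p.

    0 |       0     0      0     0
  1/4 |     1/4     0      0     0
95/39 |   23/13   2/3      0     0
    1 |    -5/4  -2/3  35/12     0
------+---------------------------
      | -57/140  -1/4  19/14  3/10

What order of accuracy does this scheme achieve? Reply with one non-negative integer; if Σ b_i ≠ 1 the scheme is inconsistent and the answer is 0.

b = (-57/140, -1/4, 19/14, 3/10)
c = (0, 1/4, 95/39, 1)
Ac = (0, 0, 1/6, 3247/468)
Σ b_i: (-57/140)·1 + (-1/4)·1 + 19/14·1 + 3/10·1 = 1 ✓
b·c: (-1/4)·1/4 + 19/14·95/39 + 3/10·1 = 77387/21840 ≠ 1/2 ⇒ order 1.

1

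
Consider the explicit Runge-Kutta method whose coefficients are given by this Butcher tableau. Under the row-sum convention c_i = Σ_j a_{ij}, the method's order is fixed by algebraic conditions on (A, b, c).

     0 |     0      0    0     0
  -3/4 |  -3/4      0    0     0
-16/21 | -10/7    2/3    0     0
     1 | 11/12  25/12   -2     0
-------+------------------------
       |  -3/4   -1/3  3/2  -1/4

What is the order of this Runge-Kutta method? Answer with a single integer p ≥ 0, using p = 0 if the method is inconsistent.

0

b = (-3/4, -1/3, 3/2, -1/4)
c = (0, -3/4, -16/21, 1)
Ac = (0, 0, -1/2, -13/336)
Σ b_i: (-3/4)·1 + (-1/3)·1 + 3/2·1 + (-1/4)·1 = 1/6 ≠ 1 ⇒ order 0.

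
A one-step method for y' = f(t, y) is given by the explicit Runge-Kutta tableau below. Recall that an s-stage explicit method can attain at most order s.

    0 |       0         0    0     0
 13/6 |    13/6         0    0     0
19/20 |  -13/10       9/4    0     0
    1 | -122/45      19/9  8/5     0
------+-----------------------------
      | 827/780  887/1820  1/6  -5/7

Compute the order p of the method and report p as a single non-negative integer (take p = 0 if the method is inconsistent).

2

b = (827/780, 887/1820, 1/6, -5/7)
c = (0, 13/6, 19/20, 1)
Ac = (0, 0, 39/8, 8227/1350)
Σ b_i: 827/780·1 + 887/1820·1 + 1/6·1 + (-5/7)·1 = 1 ✓
b·c: 887/1820·13/6 + 1/6·19/20 + (-5/7)·1 = 1/2 ✓
b·c²: 887/1820·169/36 + 1/6·361/400 + (-5/7)·1 = 12413/7200 ≠ 1/3 ⇒ order 2.
b·Ac: 1/6·39/8 + (-5/7)·8227/1350 = -53531/15120 ≠ 1/6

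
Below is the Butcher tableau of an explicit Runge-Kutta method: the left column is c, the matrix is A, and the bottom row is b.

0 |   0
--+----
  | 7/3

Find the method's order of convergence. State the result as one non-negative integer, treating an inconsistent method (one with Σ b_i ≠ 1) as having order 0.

b = (7/3)
c = (0)
Σ b_i: 7/3·1 = 7/3 ≠ 1 ⇒ order 0.

0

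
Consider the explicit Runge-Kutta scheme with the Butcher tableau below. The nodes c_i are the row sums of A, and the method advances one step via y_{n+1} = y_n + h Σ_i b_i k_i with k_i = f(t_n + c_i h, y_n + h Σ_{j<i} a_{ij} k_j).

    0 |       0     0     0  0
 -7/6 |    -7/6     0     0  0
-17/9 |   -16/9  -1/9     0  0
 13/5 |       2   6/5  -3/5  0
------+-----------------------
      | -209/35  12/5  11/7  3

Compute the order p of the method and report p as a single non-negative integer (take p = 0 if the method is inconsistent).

b = (-209/35, 12/5, 11/7, 3)
c = (0, -7/6, -17/9, 13/5)
Ac = (0, 0, 7/54, -4/15)
Σ b_i: (-209/35)·1 + 12/5·1 + 11/7·1 + 3·1 = 1 ✓
b·c: 12/5·(-7/6) + 11/7·(-17/9) + 3·13/5 = 128/63 ≠ 1/2 ⇒ order 1.

1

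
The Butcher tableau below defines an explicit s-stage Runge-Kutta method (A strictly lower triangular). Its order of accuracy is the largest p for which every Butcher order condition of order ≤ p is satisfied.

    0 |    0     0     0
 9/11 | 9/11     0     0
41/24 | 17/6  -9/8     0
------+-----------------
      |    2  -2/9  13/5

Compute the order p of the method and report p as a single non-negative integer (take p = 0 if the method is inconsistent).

b = (2, -2/9, 13/5)
c = (0, 9/11, 41/24)
Ac = (0, 0, -81/88)
Σ b_i: 2·1 + (-2/9)·1 + 13/5·1 = 197/45 ≠ 1 ⇒ order 0.

0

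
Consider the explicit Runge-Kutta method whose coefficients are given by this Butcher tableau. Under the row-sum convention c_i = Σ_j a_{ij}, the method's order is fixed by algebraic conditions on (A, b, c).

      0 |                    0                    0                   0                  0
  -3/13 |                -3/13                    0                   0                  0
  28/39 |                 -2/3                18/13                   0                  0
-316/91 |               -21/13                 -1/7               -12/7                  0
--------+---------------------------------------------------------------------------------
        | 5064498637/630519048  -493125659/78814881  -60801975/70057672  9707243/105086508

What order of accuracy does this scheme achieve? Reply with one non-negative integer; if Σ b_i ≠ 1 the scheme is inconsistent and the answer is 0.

b = (5064498637/630519048, -493125659/78814881, -60801975/70057672, 9707243/105086508)
c = (0, -3/13, 28/39, -316/91)
Ac = (0, 0, -54/169, -109/91)
Σ b_i: 5064498637/630519048·1 + (-493125659/78814881)·1 + (-60801975/70057672)·1 + 9707243/105086508·1 = 1 ✓
b·c: (-493125659/78814881)·(-3/13) + (-60801975/70057672)·28/39 + 9707243/105086508·(-316/91) = 1/2 ✓
b·c²: (-493125659/78814881)·9/169 + (-60801975/70057672)·784/1521 + 9707243/105086508·99856/8281 = 1/3 ✓
b·Ac: (-60801975/70057672)·(-54/169) + 9707243/105086508·(-109/91) = 1/6 ✓
b·c³: (-493125659/78814881)·(-27/2197) + (-60801975/70057672)·21952/59319 + 9707243/105086508·(-31554496/753571) = -18258127961/4439904963 ≠ 1/4 ⇒ order 3.
b·(c∘Ac): (-60801975/70057672)·(-504/2197) + 9707243/105086508·34444/8281 = 199220504/341531151 ≠ 1/8
b·Ac²: (-60801975/70057672)·162/2197 + 9707243/105086508·(-3163/3549) = -299841337/2049186906 ≠ 1/12
b·A²c: 9707243/105086508·648/1183 = 5760342/113843717 ≠ 1/24

3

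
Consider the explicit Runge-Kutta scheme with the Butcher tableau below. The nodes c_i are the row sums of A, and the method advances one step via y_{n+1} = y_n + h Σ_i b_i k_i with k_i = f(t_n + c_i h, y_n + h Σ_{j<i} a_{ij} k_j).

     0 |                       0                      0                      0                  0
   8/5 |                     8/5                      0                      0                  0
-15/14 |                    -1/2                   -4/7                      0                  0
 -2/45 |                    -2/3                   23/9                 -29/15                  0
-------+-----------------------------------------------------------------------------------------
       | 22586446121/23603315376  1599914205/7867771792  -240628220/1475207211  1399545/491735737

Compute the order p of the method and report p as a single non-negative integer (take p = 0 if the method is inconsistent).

3

b = (22586446121/23603315376, 1599914205/7867771792, -240628220/1475207211, 1399545/491735737)
c = (0, 8/5, -15/14, -2/45)
Ac = (0, 0, -32/35, 3881/630)
Σ b_i: 22586446121/23603315376·1 + 1599914205/7867771792·1 + (-240628220/1475207211)·1 + 1399545/491735737·1 = 1 ✓
b·c: 1599914205/7867771792·8/5 + (-240628220/1475207211)·(-15/14) + 1399545/491735737·(-2/45) = 1/2 ✓
b·c²: 1599914205/7867771792·64/25 + (-240628220/1475207211)·225/196 + 1399545/491735737·4/2025 = 1/3 ✓
b·Ac: (-240628220/1475207211)·(-32/35) + 1399545/491735737·3881/630 = 1/6 ✓
b·c³: 1599914205/7867771792·512/125 + (-240628220/1475207211)·(-3375/2744) + 1399545/491735737·(-8/91125) = 686113167751/663843244950 ≠ 1/4 ⇒ order 3.
b·(c∘Ac): (-240628220/1475207211)·48/49 + 1399545/491735737·(-3881/14175) = -1184334961/7376036055 ≠ 1/8
b·Ac²: (-240628220/1475207211)·(-256/175) + 1399545/491735737·190637/44100 = 51821660029/206529009540 ≠ 1/12
b·A²c: 1399545/491735737·928/525 = 12369312/2458678685 ≠ 1/24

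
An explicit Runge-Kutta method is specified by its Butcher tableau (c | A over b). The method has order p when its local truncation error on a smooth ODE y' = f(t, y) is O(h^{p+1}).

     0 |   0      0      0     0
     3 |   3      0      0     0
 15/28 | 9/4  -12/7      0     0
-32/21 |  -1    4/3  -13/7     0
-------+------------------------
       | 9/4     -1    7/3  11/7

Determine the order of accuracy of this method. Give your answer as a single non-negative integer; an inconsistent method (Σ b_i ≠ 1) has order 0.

0

b = (9/4, -1, 7/3, 11/7)
c = (0, 3, 15/28, -32/21)
Ac = (0, 0, -36/7, 589/196)
Σ b_i: 9/4·1 + (-1)·1 + 7/3·1 + 11/7·1 = 433/84 ≠ 1 ⇒ order 0.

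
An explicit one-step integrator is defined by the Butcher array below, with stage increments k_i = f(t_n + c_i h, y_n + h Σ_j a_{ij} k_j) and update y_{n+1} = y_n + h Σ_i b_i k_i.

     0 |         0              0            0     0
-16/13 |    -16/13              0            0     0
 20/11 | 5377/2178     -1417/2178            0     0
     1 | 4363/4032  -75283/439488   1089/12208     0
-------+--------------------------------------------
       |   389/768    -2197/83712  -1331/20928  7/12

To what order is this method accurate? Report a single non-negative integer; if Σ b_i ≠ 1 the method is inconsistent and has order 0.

b = (389/768, -2197/83712, -1331/20928, 7/12)
c = (0, -16/13, 20/11, 1)
Ac = (0, 0, 872/1089, 47/126)
Σ b_i: 389/768·1 + (-2197/83712)·1 + (-1331/20928)·1 + 7/12·1 = 1 ✓
b·c: (-2197/83712)·(-16/13) + (-1331/20928)·20/11 + 7/12·1 = 1/2 ✓
b·c²: (-2197/83712)·256/169 + (-1331/20928)·400/121 + 7/12·1 = 1/3 ✓
b·Ac: (-1331/20928)·872/1089 + 7/12·47/126 = 1/6 ✓
b·c³: (-2197/83712)·(-4096/2197) + (-1331/20928)·8000/1331 + 7/12·1 = 1/4 ✓
b·(c∘Ac): (-1331/20928)·17440/11979 + 7/12·47/126 = 1/8 ✓
b·Ac²: (-1331/20928)·(-13952/14157) + 7/12·29/819 = 1/12 ✓
b·A²c: 7/12·1/14 = 1/24 ✓; 4 stages ⇒ order 4.

4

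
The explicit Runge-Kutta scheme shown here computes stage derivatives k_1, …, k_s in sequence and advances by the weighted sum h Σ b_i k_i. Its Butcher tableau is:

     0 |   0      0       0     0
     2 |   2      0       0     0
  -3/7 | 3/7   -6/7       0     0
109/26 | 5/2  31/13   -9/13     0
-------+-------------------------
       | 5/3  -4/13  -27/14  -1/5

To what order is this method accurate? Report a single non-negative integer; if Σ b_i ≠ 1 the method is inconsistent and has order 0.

0

b = (5/3, -4/13, -27/14, -1/5)
c = (0, 2, -3/7, 109/26)
Ac = (0, 0, -12/7, 461/91)
Σ b_i: 5/3·1 + (-4/13)·1 + (-27/14)·1 + (-1/5)·1 = -2101/2730 ≠ 1 ⇒ order 0.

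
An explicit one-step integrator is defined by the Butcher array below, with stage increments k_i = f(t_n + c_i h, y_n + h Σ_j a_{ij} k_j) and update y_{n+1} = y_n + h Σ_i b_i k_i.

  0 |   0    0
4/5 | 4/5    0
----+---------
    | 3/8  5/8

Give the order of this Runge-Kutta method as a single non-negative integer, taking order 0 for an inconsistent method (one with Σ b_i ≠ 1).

b = (3/8, 5/8)
c = (0, 4/5)
Σ b_i: 3/8·1 + 5/8·1 = 1 ✓
b·c: 5/8·4/5 = 1/2 ✓; 2 stages ⇒ order 2.

2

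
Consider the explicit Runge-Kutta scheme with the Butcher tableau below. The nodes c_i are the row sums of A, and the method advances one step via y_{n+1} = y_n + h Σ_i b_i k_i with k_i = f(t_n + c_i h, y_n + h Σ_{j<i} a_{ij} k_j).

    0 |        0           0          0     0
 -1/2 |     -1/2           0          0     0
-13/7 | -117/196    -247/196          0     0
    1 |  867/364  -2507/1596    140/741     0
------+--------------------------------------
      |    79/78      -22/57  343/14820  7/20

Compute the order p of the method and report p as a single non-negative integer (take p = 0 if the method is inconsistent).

b = (79/78, -22/57, 343/14820, 7/20)
c = (0, -1/2, -13/7, 1)
Ac = (0, 0, 247/392, 73/168)
Σ b_i: 79/78·1 + (-22/57)·1 + 343/14820·1 + 7/20·1 = 1 ✓
b·c: (-22/57)·(-1/2) + 343/14820·(-13/7) + 7/20·1 = 1/2 ✓
b·c²: (-22/57)·1/4 + 343/14820·169/49 + 7/20·1 = 1/3 ✓
b·Ac: 343/14820·247/392 + 7/20·73/168 = 1/6 ✓
b·c³: (-22/57)·(-1/8) + 343/14820·(-2197/343) + 7/20·1 = 1/4 ✓
b·(c∘Ac): 343/14820·(-3211/2744) + 7/20·73/168 = 1/8 ✓
b·Ac²: 343/14820·(-247/784) + 7/20·29/112 = 1/12 ✓
b·A²c: 7/20·5/42 = 1/24 ✓; 4 stages ⇒ order 4.

4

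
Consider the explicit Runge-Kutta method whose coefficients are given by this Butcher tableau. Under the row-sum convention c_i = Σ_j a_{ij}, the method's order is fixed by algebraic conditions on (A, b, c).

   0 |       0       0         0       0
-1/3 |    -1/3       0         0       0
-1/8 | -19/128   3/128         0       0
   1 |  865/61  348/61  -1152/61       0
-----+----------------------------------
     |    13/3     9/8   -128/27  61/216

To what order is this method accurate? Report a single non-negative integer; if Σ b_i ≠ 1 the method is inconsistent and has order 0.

b = (13/3, 9/8, -128/27, 61/216)
c = (0, -1/3, -1/8, 1)
Ac = (0, 0, -1/128, 28/61)
Σ b_i: 13/3·1 + 9/8·1 + (-128/27)·1 + 61/216·1 = 1 ✓
b·c: 9/8·(-1/3) + (-128/27)·(-1/8) + 61/216·1 = 1/2 ✓
b·c²: 9/8·1/9 + (-128/27)·1/64 + 61/216·1 = 1/3 ✓
b·Ac: (-128/27)·(-1/128) + 61/216·28/61 = 1/6 ✓
b·c³: 9/8·(-1/27) + (-128/27)·(-1/512) + 61/216·1 = 1/4 ✓
b·(c∘Ac): (-128/27)·1/1024 + 61/216·28/61 = 1/8 ✓
b·Ac²: (-128/27)·1/384 + 61/216·62/183 = 1/12 ✓
b·A²c: 61/216·9/61 = 1/24 ✓; 4 stages ⇒ order 4.

4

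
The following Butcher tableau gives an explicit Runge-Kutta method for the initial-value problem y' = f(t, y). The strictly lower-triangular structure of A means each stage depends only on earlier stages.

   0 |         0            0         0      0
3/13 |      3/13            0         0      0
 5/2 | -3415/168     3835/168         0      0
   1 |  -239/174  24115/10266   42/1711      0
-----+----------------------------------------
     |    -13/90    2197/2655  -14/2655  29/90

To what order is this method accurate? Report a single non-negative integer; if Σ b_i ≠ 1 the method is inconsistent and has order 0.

b = (-13/90, 2197/2655, -14/2655, 29/90)
c = (0, 3/13, 5/2, 1)
Ac = (0, 0, 295/56, 35/58)
Σ b_i: (-13/90)·1 + 2197/2655·1 + (-14/2655)·1 + 29/90·1 = 1 ✓
b·c: 2197/2655·3/13 + (-14/2655)·5/2 + 29/90·1 = 1/2 ✓
b·c²: 2197/2655·9/169 + (-14/2655)·25/4 + 29/90·1 = 1/3 ✓
b·Ac: (-14/2655)·295/56 + 29/90·35/58 = 1/6 ✓
b·c³: 2197/2655·27/2197 + (-14/2655)·125/8 + 29/90·1 = 1/4 ✓
b·(c∘Ac): (-14/2655)·1475/112 + 29/90·35/58 = 1/8 ✓
b·Ac²: (-14/2655)·885/728 + 29/90·105/377 = 1/12 ✓
b·A²c: 29/90·15/116 = 1/24 ✓; 4 stages ⇒ order 4.

4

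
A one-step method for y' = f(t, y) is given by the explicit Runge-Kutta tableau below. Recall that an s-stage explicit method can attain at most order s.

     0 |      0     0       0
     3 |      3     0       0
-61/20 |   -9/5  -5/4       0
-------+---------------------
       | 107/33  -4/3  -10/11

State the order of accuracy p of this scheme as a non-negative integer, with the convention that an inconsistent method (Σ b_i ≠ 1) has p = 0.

b = (107/33, -4/3, -10/11)
c = (0, 3, -61/20)
Ac = (0, 0, -15/4)
Σ b_i: 107/33·1 + (-4/3)·1 + (-10/11)·1 = 1 ✓
b·c: (-4/3)·3 + (-10/11)·(-61/20) = -27/22 ≠ 1/2 ⇒ order 1.

1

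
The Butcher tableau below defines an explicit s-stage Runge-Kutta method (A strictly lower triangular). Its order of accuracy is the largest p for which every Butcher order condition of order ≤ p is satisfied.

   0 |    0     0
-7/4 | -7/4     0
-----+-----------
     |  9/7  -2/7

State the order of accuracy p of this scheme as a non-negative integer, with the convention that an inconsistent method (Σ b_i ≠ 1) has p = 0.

2

b = (9/7, -2/7)
c = (0, -7/4)
Σ b_i: 9/7·1 + (-2/7)·1 = 1 ✓
b·c: (-2/7)·(-7/4) = 1/2 ✓; 2 stages ⇒ order 2.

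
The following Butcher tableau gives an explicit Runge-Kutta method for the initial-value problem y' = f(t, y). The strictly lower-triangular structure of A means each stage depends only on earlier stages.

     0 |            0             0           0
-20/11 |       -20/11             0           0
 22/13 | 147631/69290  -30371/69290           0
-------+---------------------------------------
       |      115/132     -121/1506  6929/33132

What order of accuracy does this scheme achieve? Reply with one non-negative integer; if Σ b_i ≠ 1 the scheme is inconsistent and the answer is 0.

3

b = (115/132, -121/1506, 6929/33132)
c = (0, -20/11, 22/13)
Ac = (0, 0, 5522/6929)
Σ b_i: 115/132·1 + (-121/1506)·1 + 6929/33132·1 = 1 ✓
b·c: (-121/1506)·(-20/11) + 6929/33132·22/13 = 1/2 ✓
b·c²: (-121/1506)·400/121 + 6929/33132·484/169 = 1/3 ✓
b·Ac: 6929/33132·5522/6929 = 1/6 ✓; 3 stages ⇒ order 3.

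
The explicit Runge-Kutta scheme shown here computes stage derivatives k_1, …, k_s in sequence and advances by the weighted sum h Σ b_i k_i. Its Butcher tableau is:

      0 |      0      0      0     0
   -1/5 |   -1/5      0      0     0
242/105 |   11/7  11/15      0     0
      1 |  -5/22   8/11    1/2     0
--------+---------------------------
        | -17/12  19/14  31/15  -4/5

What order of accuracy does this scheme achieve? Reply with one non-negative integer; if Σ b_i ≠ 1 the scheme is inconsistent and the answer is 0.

0

b = (-17/12, 19/14, 31/15, -4/5)
c = (0, -1/5, 242/105, 1)
Ac = (0, 0, -11/75, 1163/1155)
Σ b_i: (-17/12)·1 + 19/14·1 + 31/15·1 + (-4/5)·1 = 169/140 ≠ 1 ⇒ order 0.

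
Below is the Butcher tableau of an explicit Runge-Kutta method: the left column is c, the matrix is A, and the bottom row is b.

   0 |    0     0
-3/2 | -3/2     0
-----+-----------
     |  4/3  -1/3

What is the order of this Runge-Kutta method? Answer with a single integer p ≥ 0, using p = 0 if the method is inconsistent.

b = (4/3, -1/3)
c = (0, -3/2)
Σ b_i: 4/3·1 + (-1/3)·1 = 1 ✓
b·c: (-1/3)·(-3/2) = 1/2 ✓; 2 stages ⇒ order 2.

2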